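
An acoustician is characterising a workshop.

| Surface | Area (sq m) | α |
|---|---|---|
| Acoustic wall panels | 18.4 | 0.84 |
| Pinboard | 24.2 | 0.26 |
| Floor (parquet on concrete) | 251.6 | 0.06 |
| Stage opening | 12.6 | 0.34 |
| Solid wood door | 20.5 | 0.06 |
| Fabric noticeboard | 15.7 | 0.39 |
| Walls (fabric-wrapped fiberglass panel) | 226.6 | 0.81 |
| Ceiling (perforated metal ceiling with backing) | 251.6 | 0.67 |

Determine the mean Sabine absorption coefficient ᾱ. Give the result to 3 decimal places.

Total surface area S = 821.2 sq m.
A = 18.4*0.84 + 24.2*0.26 + 251.6*0.06 + 12.6*0.34 + 20.5*0.06 + 15.7*0.39 + 226.6*0.81 + 251.6*0.67 = 400.599 sabins.
ᾱ = A/S = 0.488.

0.488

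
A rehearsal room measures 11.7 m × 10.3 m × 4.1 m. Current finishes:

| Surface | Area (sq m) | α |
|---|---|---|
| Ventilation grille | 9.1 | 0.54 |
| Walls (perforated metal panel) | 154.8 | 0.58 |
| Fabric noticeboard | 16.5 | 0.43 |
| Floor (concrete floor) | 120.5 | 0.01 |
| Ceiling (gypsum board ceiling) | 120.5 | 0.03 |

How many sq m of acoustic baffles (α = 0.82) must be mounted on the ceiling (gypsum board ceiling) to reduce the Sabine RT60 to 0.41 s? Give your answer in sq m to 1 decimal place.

Summing Sᵢαᵢ: 4.914 + 89.784 + 7.095 + 1.205 + 3.615 → A₁ = 106.613 sabins.
V = 494.091 m³. Target absorption A₂ = 0.161 × 494.091 / 0.41 = 194.021 sabins.
Absorption to add: 194.021 − 106.613 = 87.408 sabins.
Each sq m of panel replacing the ceiling (gypsum board ceiling) adds (0.82 − 0.03) = 0.79 sabins.
Area = ΔA/Δα = 87.408/0.79 = 110.6 sq m.

110.6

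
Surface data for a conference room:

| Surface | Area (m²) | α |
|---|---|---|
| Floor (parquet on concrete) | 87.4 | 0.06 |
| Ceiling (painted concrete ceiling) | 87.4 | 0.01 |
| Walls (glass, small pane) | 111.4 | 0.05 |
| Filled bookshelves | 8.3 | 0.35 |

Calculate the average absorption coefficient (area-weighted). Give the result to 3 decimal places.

S = Σ Sᵢ = 87.4 + 87.4 + 111.4 + 8.3 = 294.5 m².
Weighted sum Σ Sα = 14.593.
ᾱ = A/S = 0.050.

0.050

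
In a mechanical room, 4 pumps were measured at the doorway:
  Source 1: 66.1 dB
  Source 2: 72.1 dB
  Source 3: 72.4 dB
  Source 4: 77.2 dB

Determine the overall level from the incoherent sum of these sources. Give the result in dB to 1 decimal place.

79.5 dB

Converting to relative power and adding: 10^(66.1/10) + 10^(72.1/10) + 10^(72.4/10) + 10^(77.2/10) = 9.015e+07.
Combined level = 10 log₁₀(9.015e+07) = 79.5 dB.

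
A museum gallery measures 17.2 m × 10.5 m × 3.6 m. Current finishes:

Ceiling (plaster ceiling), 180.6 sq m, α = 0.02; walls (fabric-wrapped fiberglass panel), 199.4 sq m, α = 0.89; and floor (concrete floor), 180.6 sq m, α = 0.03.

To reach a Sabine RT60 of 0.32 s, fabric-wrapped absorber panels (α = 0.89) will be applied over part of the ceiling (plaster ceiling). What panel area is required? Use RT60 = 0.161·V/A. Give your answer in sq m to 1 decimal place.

Equivalent absorption area: A₁ = 180.6×0.02 + 199.4×0.89 + 180.6×0.03 = 186.496 sq m.
Required A₂ = 0.161·650.16/0.32 = 327.112 sabins.
Absorption to add: 327.112 − 186.496 = 140.616 sabins.
Net gain per sq m: Δα = 0.89 − 0.02 = 0.87.
Area = ΔA/Δα = 140.616/0.87 = 161.6 sq m.

161.6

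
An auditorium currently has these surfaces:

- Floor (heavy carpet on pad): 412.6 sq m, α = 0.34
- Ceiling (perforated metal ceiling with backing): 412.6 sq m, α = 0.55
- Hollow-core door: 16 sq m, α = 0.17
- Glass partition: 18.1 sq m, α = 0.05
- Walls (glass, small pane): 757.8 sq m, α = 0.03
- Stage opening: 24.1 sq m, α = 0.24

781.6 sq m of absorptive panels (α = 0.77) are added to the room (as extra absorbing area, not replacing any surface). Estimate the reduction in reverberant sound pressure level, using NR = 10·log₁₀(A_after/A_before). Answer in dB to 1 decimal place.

4.0 dB

Total absorption A_before = 412.6×0.34 + 412.6×0.55 + 16×0.17 + 18.1×0.05 + 757.8×0.03 + 24.1×0.24
  = 140.284 + 226.930 + 2.720 + 0.905 + 22.734 + 5.784 = 399.357 sq m sabins.
Added absorption = 781.6 × 0.77 = 601.832 sabins.
A_after = 399.357 + 601.832 = 1001.189 sabins.
Reduction = 10 log₁₀(A_after/A_before) = 10 log₁₀(2.5070) = 4.0 dB.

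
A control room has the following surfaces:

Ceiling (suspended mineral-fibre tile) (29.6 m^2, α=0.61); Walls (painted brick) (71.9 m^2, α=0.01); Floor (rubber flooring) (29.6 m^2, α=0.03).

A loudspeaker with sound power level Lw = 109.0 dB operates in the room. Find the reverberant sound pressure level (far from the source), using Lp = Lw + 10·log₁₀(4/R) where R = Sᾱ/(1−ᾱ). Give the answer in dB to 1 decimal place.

101.4 dB

A = 19.663 sabins; S = 131.1 m^2.
ᾱ = 0.1500, so room constant R = A/(1−ᾱ) = 23.133 m^2.
Lp = 109.0 + 10·log₁₀(4/23.133) = 109.0 + (-7.62) = 101.4 dB.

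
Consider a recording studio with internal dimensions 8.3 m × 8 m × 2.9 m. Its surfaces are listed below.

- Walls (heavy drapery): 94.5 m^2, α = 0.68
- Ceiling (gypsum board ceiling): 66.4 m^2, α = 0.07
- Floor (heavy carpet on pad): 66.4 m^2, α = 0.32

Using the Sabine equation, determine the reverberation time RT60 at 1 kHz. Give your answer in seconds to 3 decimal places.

Total absorption A = 94.5*0.68 + 66.4*0.07 + 66.4*0.32
  = 64.260 + 4.648 + 21.248 = 90.156 m^2 sabins.
V = 8.3·8·2.9 = 192.56 m³.
T = 0.161 V/A = 0.161·192.56/90.156 = 0.344 s.

0.344 seconds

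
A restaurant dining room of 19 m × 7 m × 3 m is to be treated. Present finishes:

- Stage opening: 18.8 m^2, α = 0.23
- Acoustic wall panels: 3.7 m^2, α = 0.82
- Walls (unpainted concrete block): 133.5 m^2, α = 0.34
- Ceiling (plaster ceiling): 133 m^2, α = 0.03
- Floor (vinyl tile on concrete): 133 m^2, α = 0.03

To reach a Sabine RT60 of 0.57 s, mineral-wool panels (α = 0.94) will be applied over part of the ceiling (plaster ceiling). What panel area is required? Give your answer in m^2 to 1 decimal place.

57.1

Equivalent absorption area: A₁ = 18.8×0.23 + 3.7×0.82 + 133.5×0.34 + 133×0.03 + 133×0.03 = 60.728 m^2.
V = 399 m³. Target absorption A₂ = 0.161 × 399 / 0.57 = 112.700 sabins.
Absorption to add: 112.700 − 60.728 = 51.972 sabins.
Each m^2 of panel replacing the ceiling (plaster ceiling) adds (0.94 − 0.03) = 0.91 sabins.
Area = ΔA/Δα = 51.972/0.91 = 57.1 m^2.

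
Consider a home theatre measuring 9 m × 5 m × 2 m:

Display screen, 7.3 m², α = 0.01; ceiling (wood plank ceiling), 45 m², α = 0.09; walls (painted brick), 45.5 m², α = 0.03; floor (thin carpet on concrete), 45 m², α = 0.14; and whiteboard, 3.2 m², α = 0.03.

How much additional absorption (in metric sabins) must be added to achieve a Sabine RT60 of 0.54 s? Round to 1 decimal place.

Summing Sᵢαᵢ: 0.073 + 4.050 + 1.365 + 6.300 + 0.096 → A₁ = 11.884 sabins.
Target A₂ = 0.161·90/0.54 = 26.833 sabins (V = 90 m³).
Shortfall: 26.833 − 11.884 = 14.9 sabins.

14.9 sabins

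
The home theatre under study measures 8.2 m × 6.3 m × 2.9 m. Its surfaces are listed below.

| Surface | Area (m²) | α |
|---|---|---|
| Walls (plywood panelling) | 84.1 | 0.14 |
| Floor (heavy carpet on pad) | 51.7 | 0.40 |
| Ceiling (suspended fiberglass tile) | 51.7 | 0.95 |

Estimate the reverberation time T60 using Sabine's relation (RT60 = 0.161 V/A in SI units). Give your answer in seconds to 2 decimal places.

Equivalent absorption area: A = 84.1×0.14 + 51.7×0.40 + 51.7×0.95 = 81.569 m².
Volume V = 8.2 × 6.3 × 2.9 = 149.814 m³.
RT60 = 0.161 · V / A = 0.161 × 149.814 / 81.569 = 0.30 s.

0.30 sec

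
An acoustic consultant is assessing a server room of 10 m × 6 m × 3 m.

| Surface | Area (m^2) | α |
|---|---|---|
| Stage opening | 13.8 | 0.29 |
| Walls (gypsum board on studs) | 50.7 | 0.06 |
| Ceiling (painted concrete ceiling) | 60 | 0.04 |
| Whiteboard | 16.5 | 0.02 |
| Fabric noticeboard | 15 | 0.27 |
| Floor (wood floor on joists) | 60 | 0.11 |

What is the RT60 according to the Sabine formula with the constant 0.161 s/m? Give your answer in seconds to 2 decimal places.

Equivalent absorption area: A = 13.8×0.29 + 50.7×0.06 + 60×0.04 + 16.5×0.02 + 15×0.27 + 60×0.11 = 20.424 m^2.
V = 10·6·3 = 180 m³.
Sabine: RT60 = 0.161 × 180 / 20.424 = 1.42 s.

1.42 s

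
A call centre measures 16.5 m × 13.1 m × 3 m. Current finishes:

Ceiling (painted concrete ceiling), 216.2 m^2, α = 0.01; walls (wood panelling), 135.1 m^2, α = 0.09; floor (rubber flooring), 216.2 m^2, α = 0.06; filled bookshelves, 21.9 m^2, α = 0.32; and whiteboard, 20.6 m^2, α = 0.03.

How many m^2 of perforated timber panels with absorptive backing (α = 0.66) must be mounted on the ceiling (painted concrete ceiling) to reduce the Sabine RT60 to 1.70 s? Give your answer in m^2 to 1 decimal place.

40.8

A₁ = Σ Sᵢαᵢ = 216.2·0.01 + 135.1·0.09 + 216.2·0.06 + 21.9·0.32 + 20.6·0.03 = 34.919 sabins.
Required A₂ = 0.161·648.45/1.70 = 61.412 sabins.
Absorption to add: 61.412 − 34.919 = 26.493 sabins.
Each m^2 of panel replacing the ceiling (painted concrete ceiling) adds (0.66 − 0.01) = 0.65 sabins.
Panel area = 26.493 / 0.65 = 40.8 m^2.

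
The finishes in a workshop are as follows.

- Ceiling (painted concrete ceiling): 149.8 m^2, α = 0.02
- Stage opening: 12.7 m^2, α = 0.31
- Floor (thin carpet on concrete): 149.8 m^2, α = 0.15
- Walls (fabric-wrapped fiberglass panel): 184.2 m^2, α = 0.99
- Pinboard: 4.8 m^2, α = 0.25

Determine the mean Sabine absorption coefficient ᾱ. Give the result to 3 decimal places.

S = Σ Sᵢ = 149.8 + 12.7 + 149.8 + 184.2 + 4.8 = 501.3 m^2.
Σ(Sᵢαᵢ) = 149.8·0.02 + 12.7·0.31 + 149.8·0.15 + 184.2·0.99 + 4.8·0.25 = 212.961.
ᾱ = A/S = 0.425.

0.425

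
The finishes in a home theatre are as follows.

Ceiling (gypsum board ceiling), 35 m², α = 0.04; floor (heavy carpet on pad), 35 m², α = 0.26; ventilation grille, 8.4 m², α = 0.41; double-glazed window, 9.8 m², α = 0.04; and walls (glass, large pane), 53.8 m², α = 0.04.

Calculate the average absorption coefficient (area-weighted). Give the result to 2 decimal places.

Total surface area S = 142.0 m².
Σ(Sᵢαᵢ) = 35*0.04 + 35*0.26 + 8.4*0.41 + 9.8*0.04 + 53.8*0.04 = 16.488.
ᾱ = A/S = 0.12.

0.12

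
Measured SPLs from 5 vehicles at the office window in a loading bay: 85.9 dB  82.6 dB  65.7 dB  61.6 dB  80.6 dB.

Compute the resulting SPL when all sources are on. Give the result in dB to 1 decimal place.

88.4 dB

Converting to relative power and adding: 10^(85.9/10) + 10^(82.6/10) + 10^(65.7/10) + 10^(61.6/10) + 10^(80.6/10) = 6.91e+08.
L_total = 10·log₁₀(6.91e+08) = 88.4 dB.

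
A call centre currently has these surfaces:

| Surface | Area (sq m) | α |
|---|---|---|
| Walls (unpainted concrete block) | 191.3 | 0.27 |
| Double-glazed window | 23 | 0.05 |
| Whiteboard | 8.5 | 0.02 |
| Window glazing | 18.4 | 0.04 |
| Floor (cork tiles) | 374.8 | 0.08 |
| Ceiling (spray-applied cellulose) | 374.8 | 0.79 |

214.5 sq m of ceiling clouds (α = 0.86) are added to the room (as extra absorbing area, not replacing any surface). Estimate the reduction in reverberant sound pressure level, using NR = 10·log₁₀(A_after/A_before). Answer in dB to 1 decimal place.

1.7 dB

Total absorption A_before = 191.3*0.27 + 23*0.05 + 8.5*0.02 + 18.4*0.04 + 374.8*0.08 + 374.8*0.79
  = 51.651 + 1.150 + 0.170 + 0.736 + 29.984 + 296.092 = 379.783 sq m sabins.
Added absorption = 214.5 × 0.86 = 184.470 sabins.
New total A_after = 564.253 sabins.
NR = 10·log₁₀(564.253/379.783) = 1.7 dB.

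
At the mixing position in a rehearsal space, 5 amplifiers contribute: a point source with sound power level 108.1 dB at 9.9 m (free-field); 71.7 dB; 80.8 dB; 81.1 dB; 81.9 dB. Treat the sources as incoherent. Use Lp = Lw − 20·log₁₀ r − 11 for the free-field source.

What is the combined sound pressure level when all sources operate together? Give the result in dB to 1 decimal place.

86.7 dB

Source at 9.9 m: Lp = 108.1 − 20·log₁₀(9.9) − 11 = 77.2 dB.
Σ 10^(Lᵢ/10) = 4.712e+08.
Combined level = 10 log₁₀(4.712e+08) = 86.7 dB.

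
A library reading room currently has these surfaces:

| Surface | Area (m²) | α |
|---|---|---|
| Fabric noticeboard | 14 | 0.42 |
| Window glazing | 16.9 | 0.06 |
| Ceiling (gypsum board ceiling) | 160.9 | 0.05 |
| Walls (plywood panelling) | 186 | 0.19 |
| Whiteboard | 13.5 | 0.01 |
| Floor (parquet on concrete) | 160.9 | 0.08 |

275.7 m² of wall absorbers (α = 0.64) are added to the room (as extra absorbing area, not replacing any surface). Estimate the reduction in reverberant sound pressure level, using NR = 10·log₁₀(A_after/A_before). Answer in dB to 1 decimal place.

Summing Sᵢαᵢ: 5.880 + 1.014 + 8.045 + 35.340 + 0.135 + 12.872 → A_before = 63.286 sabins.
Added absorption = 275.7 × 0.64 = 176.448 sabins.
A_after = 63.286 + 176.448 = 239.734 sabins.
NR = 10·log₁₀(239.734/63.286) = 5.8 dB.

5.8 dB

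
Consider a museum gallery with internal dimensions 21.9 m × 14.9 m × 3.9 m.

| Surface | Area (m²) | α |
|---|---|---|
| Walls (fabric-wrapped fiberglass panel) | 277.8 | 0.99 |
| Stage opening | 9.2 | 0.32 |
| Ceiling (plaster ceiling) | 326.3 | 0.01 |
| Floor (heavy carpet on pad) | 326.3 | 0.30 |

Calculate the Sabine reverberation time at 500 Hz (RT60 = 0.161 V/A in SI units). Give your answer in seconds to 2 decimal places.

Equivalent absorption area: A = 277.8·0.99 + 9.2·0.32 + 326.3·0.01 + 326.3·0.30 = 379.119 m².
Room volume: 1272.609 m³.
Sabine: RT60 = 0.161 × 1272.609 / 379.119 = 0.54 s.

0.54 s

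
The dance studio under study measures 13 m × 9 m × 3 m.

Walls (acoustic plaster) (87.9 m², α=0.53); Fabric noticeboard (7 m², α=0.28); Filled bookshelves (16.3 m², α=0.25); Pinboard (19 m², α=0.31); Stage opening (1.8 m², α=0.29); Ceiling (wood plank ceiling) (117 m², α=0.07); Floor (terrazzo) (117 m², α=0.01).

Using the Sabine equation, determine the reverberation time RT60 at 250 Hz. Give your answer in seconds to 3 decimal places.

A = Σ Sᵢαᵢ = 87.9×0.53 + 7×0.28 + 16.3×0.25 + 19×0.31 + 1.8×0.29 + 117×0.07 + 117×0.01 = 68.394 sabins.
Room volume: 351 m³.
RT60 = 0.161 · V / A = 0.161 × 351 / 68.394 = 0.826 s.

0.826 s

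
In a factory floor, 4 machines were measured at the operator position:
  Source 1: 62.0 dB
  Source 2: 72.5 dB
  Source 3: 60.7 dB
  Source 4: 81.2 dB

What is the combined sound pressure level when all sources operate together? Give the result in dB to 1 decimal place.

Σ 10^(Lᵢ/10) = 1.524e+08.
L_total = 10·log₁₀(1.524e+08) = 81.8 dB.

81.8 dB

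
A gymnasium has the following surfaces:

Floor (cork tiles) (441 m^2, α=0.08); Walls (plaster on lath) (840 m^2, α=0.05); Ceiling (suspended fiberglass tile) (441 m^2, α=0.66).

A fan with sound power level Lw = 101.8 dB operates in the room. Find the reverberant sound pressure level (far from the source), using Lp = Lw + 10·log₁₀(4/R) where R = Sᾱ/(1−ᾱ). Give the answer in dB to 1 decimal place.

81.1 dB

A = 368.340 sabins; S = 1722.0 m^2.
ᾱ = 368.340/1722.0 = 0.2139; R = Sᾱ/(1−ᾱ) = 368.340/(1−0.2139) = 468.566 m^2.
Lp = Lw + 10 log₁₀(4/R) = 101.8 -20.69 = 81.1 dB.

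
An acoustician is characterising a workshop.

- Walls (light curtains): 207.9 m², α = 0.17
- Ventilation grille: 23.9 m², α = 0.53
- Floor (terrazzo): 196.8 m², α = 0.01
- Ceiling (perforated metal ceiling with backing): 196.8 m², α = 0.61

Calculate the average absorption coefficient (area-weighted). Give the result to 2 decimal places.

0.27

Total surface area S = 625.4 m².
Weighted sum Σ Sα = 170.026.
ᾱ = 170.026 / 625.4 = 0.27.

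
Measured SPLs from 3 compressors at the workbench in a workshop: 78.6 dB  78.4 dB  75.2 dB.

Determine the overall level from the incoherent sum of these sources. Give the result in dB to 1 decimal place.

Converting to relative power and adding: 10^(78.6/10) + 10^(78.4/10) + 10^(75.2/10) = 1.747e+08.
L_total = 10·log₁₀(1.747e+08) = 82.4 dB.

82.4 dB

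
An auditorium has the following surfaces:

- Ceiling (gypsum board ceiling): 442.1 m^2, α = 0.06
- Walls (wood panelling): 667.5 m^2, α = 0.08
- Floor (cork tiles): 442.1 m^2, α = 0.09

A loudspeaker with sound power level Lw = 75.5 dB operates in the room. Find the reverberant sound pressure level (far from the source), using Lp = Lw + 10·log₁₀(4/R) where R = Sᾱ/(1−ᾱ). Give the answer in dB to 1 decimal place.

Σ(Sᵢαᵢ) = 442.1·0.06 + 667.5·0.08 + 442.1·0.09 = 119.715; total area S = 1551.7 m^2.
ᾱ = 0.0772, so room constant R = A/(1−ᾱ) = 129.730 m^2.
Lp = Lw + 10 log₁₀(4/R) = 75.5 -15.11 = 60.4 dB.

60.4 dB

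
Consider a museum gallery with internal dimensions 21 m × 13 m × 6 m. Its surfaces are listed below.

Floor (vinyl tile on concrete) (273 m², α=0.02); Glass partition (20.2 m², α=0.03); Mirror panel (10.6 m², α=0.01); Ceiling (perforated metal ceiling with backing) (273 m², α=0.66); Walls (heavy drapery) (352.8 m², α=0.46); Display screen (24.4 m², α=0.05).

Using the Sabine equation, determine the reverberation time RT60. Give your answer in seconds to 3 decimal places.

0.754 s

A = Σ Sᵢαᵢ = 273×0.02 + 20.2×0.03 + 10.6×0.01 + 273×0.66 + 352.8×0.46 + 24.4×0.05 = 349.860 sabins.
Room volume: 1638 m³.
RT60 = 0.161 · V / A = 0.161 × 1638 / 349.860 = 0.754 s.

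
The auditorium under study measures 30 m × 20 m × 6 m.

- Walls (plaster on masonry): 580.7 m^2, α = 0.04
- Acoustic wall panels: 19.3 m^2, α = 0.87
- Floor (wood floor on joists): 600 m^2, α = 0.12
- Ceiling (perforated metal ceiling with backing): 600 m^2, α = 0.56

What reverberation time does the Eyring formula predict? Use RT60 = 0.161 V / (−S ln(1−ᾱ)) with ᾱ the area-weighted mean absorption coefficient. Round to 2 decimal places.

Total surface area S = 580.7 + 19.3 + 600 + 600 = 1800.0 m^2.
Σ(Sᵢαᵢ) = 580.7×0.04 + 19.3×0.87 + 600×0.12 + 600×0.56 = 448.019.
ᾱ = 448.019 / 1800.0 = 0.2489.
Eyring denominator: −S ln(1−ᾱ) = 515.190.
V = 30 × 20 × 6 = 3600 m³.
RT60 = 0.161 × 3600 / 515.190 = 1.13 s.

1.13 sec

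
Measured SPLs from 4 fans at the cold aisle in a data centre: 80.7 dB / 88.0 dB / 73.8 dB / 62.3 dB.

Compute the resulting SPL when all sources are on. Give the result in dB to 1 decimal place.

Converting to relative power and adding: 10^(80.7/10) + 10^(88.0/10) + 10^(73.8/10) + 10^(62.3/10) = 7.741e+08.
Combined level = 10 log₁₀(7.741e+08) = 88.9 dB.

88.9 dB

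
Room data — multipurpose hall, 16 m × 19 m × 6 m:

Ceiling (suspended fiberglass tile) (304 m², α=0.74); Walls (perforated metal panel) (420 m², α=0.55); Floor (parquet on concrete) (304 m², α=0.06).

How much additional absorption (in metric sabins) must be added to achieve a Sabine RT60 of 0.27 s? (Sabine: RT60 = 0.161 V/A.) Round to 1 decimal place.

613.4 sabins

A₁ = Σ Sᵢαᵢ = 304·0.74 + 420·0.55 + 304·0.06 = 474.200 sabins.
Target A₂ = 0.161·1824/0.27 = 1087.644 sabins (V = 1824 m³).
Shortfall: 1087.644 − 474.200 = 613.4 sabins.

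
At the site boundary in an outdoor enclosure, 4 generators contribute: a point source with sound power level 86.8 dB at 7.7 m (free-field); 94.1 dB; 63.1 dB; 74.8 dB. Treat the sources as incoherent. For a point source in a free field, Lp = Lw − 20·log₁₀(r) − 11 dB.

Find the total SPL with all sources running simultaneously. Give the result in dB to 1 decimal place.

Source at 7.7 m: Lp = 86.8 − 20·log₁₀(7.7) − 11 = 58.1 dB.
Σ 10^(Lᵢ/10) = 2.603e+09.
Back to dB: 10·log₁₀ Σ = 94.2 dB.

94.2 dB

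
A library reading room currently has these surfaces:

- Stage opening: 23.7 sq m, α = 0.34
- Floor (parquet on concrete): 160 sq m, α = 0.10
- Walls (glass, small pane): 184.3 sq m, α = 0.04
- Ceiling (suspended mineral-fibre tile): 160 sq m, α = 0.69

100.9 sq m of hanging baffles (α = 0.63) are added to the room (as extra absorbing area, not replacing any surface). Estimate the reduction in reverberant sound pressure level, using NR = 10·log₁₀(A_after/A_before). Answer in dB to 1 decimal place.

Total absorption A_before = 23.7·0.34 + 160·0.10 + 184.3·0.04 + 160·0.69
  = 8.058 + 16.000 + 7.372 + 110.400 = 141.830 sq m sabins.
Added absorption = 100.9 × 0.63 = 63.567 sabins.
A_after = 141.830 + 63.567 = 205.397 sabins.
Reduction = 10 log₁₀(A_after/A_before) = 10 log₁₀(1.4482) = 1.6 dB.

1.6 dB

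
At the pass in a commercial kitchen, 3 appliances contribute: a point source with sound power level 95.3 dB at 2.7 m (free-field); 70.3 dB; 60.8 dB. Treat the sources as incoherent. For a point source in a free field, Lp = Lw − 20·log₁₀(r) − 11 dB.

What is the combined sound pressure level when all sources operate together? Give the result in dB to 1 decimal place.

76.9 dB

Source at 2.7 m: Lp = 95.3 − 20·log₁₀(2.7) − 11 = 75.7 dB.
Sum in the linear (power) domain: Σ 10^(Lᵢ/10) = 10^(75.7/10) + 10^(70.3/10) + 10^(60.8/10) = 4.907e+07.
L_total = 10·log₁₀(4.907e+07) = 76.9 dB.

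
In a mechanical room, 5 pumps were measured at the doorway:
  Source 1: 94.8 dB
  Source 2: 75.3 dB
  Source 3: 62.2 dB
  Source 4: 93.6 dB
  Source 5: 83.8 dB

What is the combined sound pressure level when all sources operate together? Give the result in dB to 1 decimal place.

97.5 dB

Sum in the linear (power) domain: Σ 10^(Lᵢ/10) = 10^(94.8/10) + 10^(75.3/10) + 10^(62.2/10) + 10^(93.6/10) + 10^(83.8/10) = 5.586e+09.
Back to dB: 10·log₁₀ Σ = 97.5 dB.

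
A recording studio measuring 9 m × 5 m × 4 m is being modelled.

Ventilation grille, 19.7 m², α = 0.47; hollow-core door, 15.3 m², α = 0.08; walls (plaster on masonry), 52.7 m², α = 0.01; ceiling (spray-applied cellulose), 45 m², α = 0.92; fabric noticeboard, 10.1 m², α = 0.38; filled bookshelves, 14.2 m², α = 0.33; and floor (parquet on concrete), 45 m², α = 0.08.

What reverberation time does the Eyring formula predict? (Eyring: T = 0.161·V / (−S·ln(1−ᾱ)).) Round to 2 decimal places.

S = Σ Sᵢ = 202.0 m².
Σ(Sᵢαᵢ) = 19.7·0.47 + 15.3·0.08 + 52.7·0.01 + 45·0.92 + 10.1·0.38 + 14.2·0.33 + 45·0.08 = 64.534.
ᾱ = 64.534 / 202.0 = 0.3195.
−S·ln(1−ᾱ) = −202.0 × ln(1 − 0.3195) = 77.755.
V = 9 × 5 × 4 = 180 m³.
RT60 = 0.161 × 180 / 77.755 = 0.37 s.

0.37 seconds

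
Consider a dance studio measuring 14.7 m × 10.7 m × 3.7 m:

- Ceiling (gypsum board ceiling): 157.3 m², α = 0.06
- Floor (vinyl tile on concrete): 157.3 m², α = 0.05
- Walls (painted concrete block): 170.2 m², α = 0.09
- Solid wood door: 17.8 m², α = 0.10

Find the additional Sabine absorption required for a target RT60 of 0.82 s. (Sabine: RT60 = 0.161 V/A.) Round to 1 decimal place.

Summing Sᵢαᵢ: 9.438 + 7.865 + 15.318 + 1.780 → A₁ = 34.401 sabins.
For T = 0.82 s, need A₂ = 0.161·V/T = 0.161·581.973/0.82 = 114.265 sabins.
ΔA = A₂ − A₁ = 114.265 − 34.401 = 79.9 sabins.

79.9 sabins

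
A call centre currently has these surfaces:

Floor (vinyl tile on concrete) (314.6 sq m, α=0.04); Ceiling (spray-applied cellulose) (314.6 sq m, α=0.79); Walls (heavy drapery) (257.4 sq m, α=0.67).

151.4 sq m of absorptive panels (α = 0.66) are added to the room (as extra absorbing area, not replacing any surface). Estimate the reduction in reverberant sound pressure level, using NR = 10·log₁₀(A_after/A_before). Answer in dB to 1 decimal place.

0.9 dB

Summing Sᵢαᵢ: 12.584 + 248.534 + 172.458 → A_before = 433.576 sabins.
Treatment contributes 151.4·0.66 = 99.924 sabins.
New total A_after = 533.500 sabins.
Reduction = 10 log₁₀(A_after/A_before) = 10 log₁₀(1.2305) = 0.9 dB.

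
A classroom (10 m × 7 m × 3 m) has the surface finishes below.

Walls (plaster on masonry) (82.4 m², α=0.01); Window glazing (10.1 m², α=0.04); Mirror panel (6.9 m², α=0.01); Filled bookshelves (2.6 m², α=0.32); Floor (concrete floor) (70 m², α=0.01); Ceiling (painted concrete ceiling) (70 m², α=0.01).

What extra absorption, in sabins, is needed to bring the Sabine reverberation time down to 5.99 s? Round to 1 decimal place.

Total absorption A₁ = 82.4·0.01 + 10.1·0.04 + 6.9·0.01 + 2.6·0.32 + 70·0.01 + 70·0.01
  = 0.824 + 0.404 + 0.069 + 0.832 + 0.700 + 0.700 = 3.529 m² sabins.
Target A₂ = 0.161·210/5.99 = 5.644 sabins (V = 210 m³).
ΔA = A₂ − A₁ = 5.644 − 3.529 = 2.1 sabins.

2.1 sabins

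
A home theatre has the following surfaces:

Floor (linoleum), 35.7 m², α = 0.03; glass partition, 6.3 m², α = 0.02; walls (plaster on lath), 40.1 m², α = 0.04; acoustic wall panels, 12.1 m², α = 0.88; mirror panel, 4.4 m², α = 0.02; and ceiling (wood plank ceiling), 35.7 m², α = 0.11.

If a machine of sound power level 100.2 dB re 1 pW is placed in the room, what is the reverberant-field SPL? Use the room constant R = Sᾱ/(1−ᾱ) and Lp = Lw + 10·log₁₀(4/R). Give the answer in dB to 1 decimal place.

Σ(Sᵢαᵢ) = 35.7·0.03 + 6.3·0.02 + 40.1·0.04 + 12.1·0.88 + 4.4·0.02 + 35.7·0.11 = 17.464; total area S = 134.3 m².
ᾱ = 17.464/134.3 = 0.1300; R = Sᾱ/(1−ᾱ) = 17.464/(1−0.1300) = 20.074 m².
Lp = 100.2 + 10·log₁₀(4/20.074) = 100.2 + (-7.01) = 93.2 dB.

93.2 dB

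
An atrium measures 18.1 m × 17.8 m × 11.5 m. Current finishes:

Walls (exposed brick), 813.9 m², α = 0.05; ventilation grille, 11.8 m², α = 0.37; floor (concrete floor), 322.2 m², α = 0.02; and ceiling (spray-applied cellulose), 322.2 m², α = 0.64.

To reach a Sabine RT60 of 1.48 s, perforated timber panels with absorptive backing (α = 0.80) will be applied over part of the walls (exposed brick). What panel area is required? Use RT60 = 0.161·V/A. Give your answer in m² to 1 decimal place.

193.8

Equivalent absorption area: A₁ = 813.9*0.05 + 11.8*0.37 + 322.2*0.02 + 322.2*0.64 = 257.713 m².
Required A₂ = 0.161·3705.07/1.48 = 403.052 sabins.
Absorption to add: 403.052 − 257.713 = 145.339 sabins.
Net gain per m²: Δα = 0.80 − 0.05 = 0.75.
Area = ΔA/Δα = 145.339/0.75 = 193.8 m².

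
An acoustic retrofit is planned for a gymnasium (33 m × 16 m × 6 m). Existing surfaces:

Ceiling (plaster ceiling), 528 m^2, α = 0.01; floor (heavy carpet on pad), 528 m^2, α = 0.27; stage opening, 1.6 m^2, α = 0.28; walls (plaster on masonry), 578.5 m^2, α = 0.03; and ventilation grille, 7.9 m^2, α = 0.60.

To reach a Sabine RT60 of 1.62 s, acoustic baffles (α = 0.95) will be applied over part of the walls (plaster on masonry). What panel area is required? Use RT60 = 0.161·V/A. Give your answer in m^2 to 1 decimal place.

157.0

Summing Sᵢαᵢ: 5.280 + 142.560 + 0.448 + 17.355 + 4.740 → A₁ = 170.383 sabins.
V = 3168 m³. Target absorption A₂ = 0.161 × 3168 / 1.62 = 314.844 sabins.
ΔA needed = 314.844 − 170.383 = 144.461 sabins.
Net gain per m^2: Δα = 0.95 − 0.03 = 0.92.
Area = ΔA/Δα = 144.461/0.92 = 157.0 m^2.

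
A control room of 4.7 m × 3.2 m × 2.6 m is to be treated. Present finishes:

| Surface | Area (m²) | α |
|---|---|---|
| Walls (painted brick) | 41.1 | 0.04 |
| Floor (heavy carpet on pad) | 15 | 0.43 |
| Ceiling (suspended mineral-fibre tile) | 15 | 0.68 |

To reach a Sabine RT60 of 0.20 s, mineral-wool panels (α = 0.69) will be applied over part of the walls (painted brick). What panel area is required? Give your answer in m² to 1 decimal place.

Equivalent absorption area: A₁ = 41.1×0.04 + 15×0.43 + 15×0.68 = 18.294 m².
Required A₂ = 0.161·39.104/0.20 = 31.479 sabins.
Absorption to add: 31.479 − 18.294 = 13.185 sabins.
Each m² of panel replacing the walls (painted brick) adds (0.69 − 0.04) = 0.65 sabins.
Area = ΔA/Δα = 13.185/0.65 = 20.3 m².

20.3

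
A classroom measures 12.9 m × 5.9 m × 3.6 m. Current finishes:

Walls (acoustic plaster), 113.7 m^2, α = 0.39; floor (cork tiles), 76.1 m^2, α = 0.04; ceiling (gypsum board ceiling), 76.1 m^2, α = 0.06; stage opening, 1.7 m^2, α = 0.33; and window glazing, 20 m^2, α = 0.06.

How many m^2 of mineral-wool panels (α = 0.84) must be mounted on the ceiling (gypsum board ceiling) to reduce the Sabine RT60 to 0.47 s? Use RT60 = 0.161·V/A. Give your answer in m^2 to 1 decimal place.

51.5

Summing Sᵢαᵢ: 44.343 + 3.044 + 4.566 + 0.561 + 1.200 → A₁ = 53.714 sabins.
Required A₂ = 0.161·273.996/0.47 = 93.858 sabins.
Absorption to add: 93.858 − 53.714 = 40.144 sabins.
Net gain per m^2: Δα = 0.84 − 0.06 = 0.78.
Panel area = 40.144 / 0.78 = 51.5 m^2.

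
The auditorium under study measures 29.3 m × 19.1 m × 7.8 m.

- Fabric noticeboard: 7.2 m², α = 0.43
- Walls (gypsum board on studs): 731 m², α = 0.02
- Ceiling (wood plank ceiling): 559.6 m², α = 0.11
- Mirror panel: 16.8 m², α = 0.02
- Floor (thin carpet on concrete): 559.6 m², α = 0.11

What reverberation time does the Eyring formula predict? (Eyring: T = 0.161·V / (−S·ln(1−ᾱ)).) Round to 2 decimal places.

S = Σ Sᵢ = 1874.2 m².
Absorption A = 7.2·0.43 + 731·0.02 + 559.6·0.11 + 16.8·0.02 + 559.6·0.11 = 141.164 sabins.
Mean coefficient ᾱ = A/S = 0.0753.
Eyring denominator: −S ln(1−ᾱ) = 146.723.
V = 29.3 × 19.1 × 7.8 = 4365.114 m³.
RT60 = 0.161 × 4365.114 / 146.723 = 4.79 s.

4.79 sec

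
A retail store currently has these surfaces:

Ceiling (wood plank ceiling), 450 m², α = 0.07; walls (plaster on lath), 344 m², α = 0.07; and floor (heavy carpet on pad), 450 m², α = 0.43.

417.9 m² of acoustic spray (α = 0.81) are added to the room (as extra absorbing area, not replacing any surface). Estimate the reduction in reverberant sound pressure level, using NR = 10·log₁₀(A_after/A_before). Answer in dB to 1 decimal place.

Equivalent absorption area: A_before = 450·0.07 + 344·0.07 + 450·0.43 = 249.080 m².
Added absorption = 417.9 × 0.81 = 338.499 sabins.
New total A_after = 587.579 sabins.
NR = 10·log₁₀(587.579/249.080) = 3.7 dB.

3.7 dB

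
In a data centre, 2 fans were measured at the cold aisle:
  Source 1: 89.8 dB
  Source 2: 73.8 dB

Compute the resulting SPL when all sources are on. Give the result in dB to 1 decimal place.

89.9 dB

Σ 10^(Lᵢ/10) = 9.79e+08.
Back to dB: 10·log₁₀ Σ = 89.9 dB.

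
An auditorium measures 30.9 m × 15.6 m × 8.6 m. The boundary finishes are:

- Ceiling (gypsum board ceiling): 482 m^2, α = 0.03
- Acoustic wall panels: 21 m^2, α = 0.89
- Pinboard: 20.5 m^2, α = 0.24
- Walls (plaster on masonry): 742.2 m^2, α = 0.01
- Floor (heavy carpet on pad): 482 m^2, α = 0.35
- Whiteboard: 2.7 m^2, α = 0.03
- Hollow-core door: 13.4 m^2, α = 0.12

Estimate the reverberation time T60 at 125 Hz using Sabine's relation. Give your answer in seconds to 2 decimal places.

3.09 seconds

Equivalent absorption area: A = 482×0.03 + 21×0.89 + 20.5×0.24 + 742.2×0.01 + 482×0.35 + 2.7×0.03 + 13.4×0.12 = 215.881 m^2.
V = 30.9·15.6·8.6 = 4145.544 m³.
RT60 = 0.161 · V / A = 0.161 × 4145.544 / 215.881 = 3.09 s.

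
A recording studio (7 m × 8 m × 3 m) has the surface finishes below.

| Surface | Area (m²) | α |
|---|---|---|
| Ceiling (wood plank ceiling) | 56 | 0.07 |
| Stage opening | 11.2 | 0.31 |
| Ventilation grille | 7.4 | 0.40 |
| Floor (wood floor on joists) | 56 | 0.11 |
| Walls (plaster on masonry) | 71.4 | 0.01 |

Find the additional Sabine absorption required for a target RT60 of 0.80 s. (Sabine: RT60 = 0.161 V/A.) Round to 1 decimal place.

16.6 sabins

A₁ = Σ Sᵢαᵢ = 56×0.07 + 11.2×0.31 + 7.4×0.40 + 56×0.11 + 71.4×0.01 = 17.226 sabins.
V = 168 m³. Required absorption A₂ = 0.161 × 168 / 0.80 = 33.810 sabins.
Shortfall: 33.810 − 17.226 = 16.6 sabins.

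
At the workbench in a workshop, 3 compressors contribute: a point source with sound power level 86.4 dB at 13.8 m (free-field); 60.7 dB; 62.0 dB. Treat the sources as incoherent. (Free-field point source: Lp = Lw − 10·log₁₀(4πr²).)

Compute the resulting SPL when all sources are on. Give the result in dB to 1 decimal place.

64.7 dB

Source at 13.8 m: Lp = 86.4 − 10·log₁₀(4π·13.8²) = 86.4 − 10·log₁₀(2393.140) = 52.6 dB.
Converting to relative power and adding: 10^(52.6/10) + 10^(60.7/10) + 10^(62.0/10) = 2.942e+06.
Back to dB: 10·log₁₀ Σ = 64.7 dB.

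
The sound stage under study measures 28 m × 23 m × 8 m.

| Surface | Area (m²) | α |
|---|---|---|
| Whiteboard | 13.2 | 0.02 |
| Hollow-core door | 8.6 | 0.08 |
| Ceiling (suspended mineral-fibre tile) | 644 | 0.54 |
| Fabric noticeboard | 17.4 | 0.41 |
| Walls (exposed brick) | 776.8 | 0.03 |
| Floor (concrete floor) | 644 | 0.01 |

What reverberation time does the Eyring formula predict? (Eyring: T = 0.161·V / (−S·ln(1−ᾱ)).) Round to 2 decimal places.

Total surface area S = 13.2 + 8.6 + 644 + 17.4 + 776.8 + 644 = 2104.0 m².
Absorption A = 13.2×0.02 + 8.6×0.08 + 644×0.54 + 17.4×0.41 + 776.8×0.03 + 644×0.01 = 385.590 sabins.
ᾱ = 385.590 / 2104.0 = 0.1833.
Eyring denominator: −S ln(1−ᾱ) = 426.025.
V = 28 × 23 × 8 = 5152 m³.
T = 0.161·V/[−S·ln(1−ᾱ)] = 0.161·5152/426.025 = 1.95 s.

1.95 seconds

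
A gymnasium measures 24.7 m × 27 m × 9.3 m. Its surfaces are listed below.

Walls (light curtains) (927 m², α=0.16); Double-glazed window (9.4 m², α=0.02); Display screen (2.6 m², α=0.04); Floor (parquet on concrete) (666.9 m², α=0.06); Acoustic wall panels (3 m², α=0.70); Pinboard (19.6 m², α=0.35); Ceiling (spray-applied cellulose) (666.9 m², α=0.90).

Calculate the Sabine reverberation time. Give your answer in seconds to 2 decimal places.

1.25 sec

A = Σ Sᵢαᵢ = 927*0.16 + 9.4*0.02 + 2.6*0.04 + 666.9*0.06 + 3*0.70 + 19.6*0.35 + 666.9*0.90 = 797.796 sabins.
Room volume: 6202.17 m³.
RT60 = 0.161 · V / A = 0.161 × 6202.17 / 797.796 = 1.25 s.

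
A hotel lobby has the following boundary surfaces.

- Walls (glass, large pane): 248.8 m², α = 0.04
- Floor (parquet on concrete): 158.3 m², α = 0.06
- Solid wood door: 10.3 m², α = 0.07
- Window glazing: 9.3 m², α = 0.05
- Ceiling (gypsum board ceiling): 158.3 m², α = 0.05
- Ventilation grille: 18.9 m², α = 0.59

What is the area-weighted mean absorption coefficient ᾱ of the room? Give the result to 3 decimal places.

0.066

Total surface area S = 603.9 m².
A = 248.8*0.04 + 158.3*0.06 + 10.3*0.07 + 9.3*0.05 + 158.3*0.05 + 18.9*0.59 = 39.702 sabins.
ᾱ = A/S = 0.066.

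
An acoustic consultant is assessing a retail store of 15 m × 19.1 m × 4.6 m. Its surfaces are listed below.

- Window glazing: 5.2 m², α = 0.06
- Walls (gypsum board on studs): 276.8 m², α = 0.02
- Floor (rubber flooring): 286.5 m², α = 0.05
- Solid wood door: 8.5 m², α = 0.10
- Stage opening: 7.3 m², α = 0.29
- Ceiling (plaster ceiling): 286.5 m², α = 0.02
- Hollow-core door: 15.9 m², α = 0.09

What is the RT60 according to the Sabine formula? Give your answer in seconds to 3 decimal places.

A = Σ Sᵢαᵢ = 5.2·0.06 + 276.8·0.02 + 286.5·0.05 + 8.5·0.10 + 7.3·0.29 + 286.5·0.02 + 15.9·0.09 = 30.301 sabins.
V = 15·19.1·4.6 = 1317.9 m³.
Sabine: RT60 = 0.161 × 1317.9 / 30.301 = 7.002 s.

7.002 s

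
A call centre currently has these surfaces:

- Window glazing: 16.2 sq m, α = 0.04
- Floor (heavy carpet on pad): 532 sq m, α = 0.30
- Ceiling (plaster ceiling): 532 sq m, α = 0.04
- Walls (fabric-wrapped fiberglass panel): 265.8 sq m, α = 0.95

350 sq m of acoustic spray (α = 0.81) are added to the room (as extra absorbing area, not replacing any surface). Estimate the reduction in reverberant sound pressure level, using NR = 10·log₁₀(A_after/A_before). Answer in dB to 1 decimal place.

2.2 dB

Total absorption A_before = 16.2·0.04 + 532·0.30 + 532·0.04 + 265.8·0.95
  = 0.648 + 159.600 + 21.280 + 252.510 = 434.038 sq m sabins.
Treatment contributes 350·0.81 = 283.500 sabins.
A_after = 434.038 + 283.500 = 717.538 sabins.
Reduction = 10 log₁₀(A_after/A_before) = 10 log₁₀(1.6532) = 2.2 dB.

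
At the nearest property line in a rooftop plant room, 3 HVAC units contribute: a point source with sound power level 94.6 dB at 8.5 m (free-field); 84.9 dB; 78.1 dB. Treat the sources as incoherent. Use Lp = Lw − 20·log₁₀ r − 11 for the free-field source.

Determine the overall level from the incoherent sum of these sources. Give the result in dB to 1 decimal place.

Source at 8.5 m: Lp = 94.6 − 20·log₁₀(8.5) − 11 = 65.0 dB.
Σ 10^(Lᵢ/10) = 3.768e+08.
L_total = 10·log₁₀(3.768e+08) = 85.8 dB.

85.8 dB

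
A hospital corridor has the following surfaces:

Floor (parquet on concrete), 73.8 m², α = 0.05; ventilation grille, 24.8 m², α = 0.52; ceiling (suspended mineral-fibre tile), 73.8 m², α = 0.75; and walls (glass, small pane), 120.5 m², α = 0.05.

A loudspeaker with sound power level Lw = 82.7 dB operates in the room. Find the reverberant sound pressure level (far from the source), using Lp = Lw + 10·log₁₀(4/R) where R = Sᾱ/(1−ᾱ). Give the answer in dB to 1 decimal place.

A = 77.961 sabins; S = 292.9 m².
ᾱ = 0.2662, so room constant R = A/(1−ᾱ) = 106.243 m².
Lp = Lw + 10 log₁₀(4/R) = 82.7 -14.24 = 68.5 dB.

68.5 dB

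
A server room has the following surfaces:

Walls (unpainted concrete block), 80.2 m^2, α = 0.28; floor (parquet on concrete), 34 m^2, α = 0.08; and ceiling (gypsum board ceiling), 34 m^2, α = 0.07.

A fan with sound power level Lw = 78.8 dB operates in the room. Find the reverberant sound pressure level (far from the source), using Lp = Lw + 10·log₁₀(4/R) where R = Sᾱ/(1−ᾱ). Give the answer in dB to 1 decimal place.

A = 27.556 sabins; S = 148.2 m^2.
ᾱ = 0.1859, so room constant R = A/(1−ᾱ) = 33.848 m^2.
Lp = Lw + 10 log₁₀(4/R) = 78.8 -9.27 = 69.5 dB.

69.5 dB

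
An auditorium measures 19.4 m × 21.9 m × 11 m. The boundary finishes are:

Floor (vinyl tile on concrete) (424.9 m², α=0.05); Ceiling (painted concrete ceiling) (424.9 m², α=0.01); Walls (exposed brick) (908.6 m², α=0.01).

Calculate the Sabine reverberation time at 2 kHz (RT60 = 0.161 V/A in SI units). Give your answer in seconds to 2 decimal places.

Summing Sᵢαᵢ: 21.245 + 4.249 + 9.086 → A = 34.580 sabins.
Room volume: 4673.46 m³.
Sabine: RT60 = 0.161 × 4673.46 / 34.580 = 21.76 s.

21.76 seconds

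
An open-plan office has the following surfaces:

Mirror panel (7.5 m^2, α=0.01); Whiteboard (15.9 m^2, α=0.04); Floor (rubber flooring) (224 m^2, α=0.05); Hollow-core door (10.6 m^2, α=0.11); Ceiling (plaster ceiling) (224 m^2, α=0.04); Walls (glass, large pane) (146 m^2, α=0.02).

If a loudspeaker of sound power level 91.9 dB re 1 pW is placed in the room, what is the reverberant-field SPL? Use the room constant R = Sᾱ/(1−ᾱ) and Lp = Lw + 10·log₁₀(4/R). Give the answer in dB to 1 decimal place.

A = 24.957 sabins; S = 628.0 m^2.
ᾱ = 0.0397, so room constant R = A/(1−ᾱ) = 25.989 m^2.
Lp = 91.9 + 10·log₁₀(4/25.989) = 91.9 + (-8.13) = 83.8 dB.

83.8 dB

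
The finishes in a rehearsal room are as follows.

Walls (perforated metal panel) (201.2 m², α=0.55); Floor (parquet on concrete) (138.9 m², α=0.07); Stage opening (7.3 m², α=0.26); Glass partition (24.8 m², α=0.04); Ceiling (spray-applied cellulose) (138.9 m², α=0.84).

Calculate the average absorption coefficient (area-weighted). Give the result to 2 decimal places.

Total surface area S = 511.1 m².
A = 201.2*0.55 + 138.9*0.07 + 7.3*0.26 + 24.8*0.04 + 138.9*0.84 = 239.949 sabins.
ᾱ = 239.949 / 511.1 = 0.47.

0.47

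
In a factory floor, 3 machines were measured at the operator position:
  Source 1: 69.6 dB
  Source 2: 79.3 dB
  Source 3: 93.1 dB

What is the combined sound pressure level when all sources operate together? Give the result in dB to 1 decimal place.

Sum in the linear (power) domain: Σ 10^(Lᵢ/10) = 10^(69.6/10) + 10^(79.3/10) + 10^(93.1/10) = 2.136e+09.
L_total = 10·log₁₀(2.136e+09) = 93.3 dB.

93.3 dB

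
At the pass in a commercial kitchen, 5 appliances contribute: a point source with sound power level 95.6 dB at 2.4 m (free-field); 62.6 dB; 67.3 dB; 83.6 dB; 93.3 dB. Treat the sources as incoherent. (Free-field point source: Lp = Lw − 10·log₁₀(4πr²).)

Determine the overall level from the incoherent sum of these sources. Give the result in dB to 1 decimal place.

Source at 2.4 m: Lp = 95.6 − 10·log₁₀(4π·2.4²) = 95.6 − 10·log₁₀(72.382) = 77.0 dB.
Converting to relative power and adding: 10^(77.0/10) + 10^(62.6/10) + 10^(67.3/10) + 10^(83.6/10) + 10^(93.3/10) = 2.424e+09.
Back to dB: 10·log₁₀ Σ = 93.8 dB.

93.8 dB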